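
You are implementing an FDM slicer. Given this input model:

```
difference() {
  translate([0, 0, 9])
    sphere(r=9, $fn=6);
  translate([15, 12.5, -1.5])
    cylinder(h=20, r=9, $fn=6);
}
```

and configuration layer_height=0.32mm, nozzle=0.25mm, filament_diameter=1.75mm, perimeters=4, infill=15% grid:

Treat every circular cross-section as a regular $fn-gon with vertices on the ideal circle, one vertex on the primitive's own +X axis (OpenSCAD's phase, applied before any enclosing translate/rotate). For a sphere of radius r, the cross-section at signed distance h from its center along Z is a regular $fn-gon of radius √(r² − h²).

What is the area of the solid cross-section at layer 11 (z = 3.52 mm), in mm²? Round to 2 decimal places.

At z = 3.52 mm: the r=9 sphere slices to a regular 6-gon of circumradius 7.139 (√(r²−h²) with h=5.48 from center) (area = (6/2)·7.139²·sin(360°/6) = 132.42 mm²); the cylinder at (15, 12.5): section is a regular 6-gon, circumradius r=9 (area = (6/2)·9.000²·sin(360°/6) = 210.44 mm²); After the difference (first − rest): starting from the r=9 sphere (132.42 mm²), the r=9 cylinder at (15, 12.5) misses the remaining region (no effect) — area = 132.42 mm². Overall, the cross-section is a single solid region. Net area = 132.42 mm².

132.42 mm²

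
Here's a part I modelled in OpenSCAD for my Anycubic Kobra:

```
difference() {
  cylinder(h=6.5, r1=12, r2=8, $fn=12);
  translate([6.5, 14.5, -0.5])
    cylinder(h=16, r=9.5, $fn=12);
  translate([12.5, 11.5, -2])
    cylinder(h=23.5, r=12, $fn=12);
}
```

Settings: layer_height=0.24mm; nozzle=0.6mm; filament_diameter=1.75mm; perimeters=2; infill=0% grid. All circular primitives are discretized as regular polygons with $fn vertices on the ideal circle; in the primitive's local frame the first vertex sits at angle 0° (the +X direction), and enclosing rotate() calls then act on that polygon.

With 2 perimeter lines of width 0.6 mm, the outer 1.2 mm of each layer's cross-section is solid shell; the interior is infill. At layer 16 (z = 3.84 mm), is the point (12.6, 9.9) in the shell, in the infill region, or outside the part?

At z = 3.84 mm: the cone (r1=12→r2=8) has section circumradius 9.637 here — a regular 12-gon; the cylinder at (6.5, 14.5): section is a regular 12-gon, circumradius r=9.5; the cylinder at (12.5, 11.5): section is a regular 12-gon, circumradius r=12; After the difference (first − rest): starting from the cone, the r=9.5 cylinder at (6.5, 14.5) partially overlaps it — only the 18.78 mm² overlap (of its 270.75 mm²) is removed, clipping the outline; the r=12 cylinder at (12.5, 11.5) partially overlaps it — only the 20.57 mm² overlap (of its 432.00 mm²) is removed, clipping the outline — 1 connected region. Overall, the cross-section is a single solid region. The nearest boundary edge runs (6.50, 1.11)→(9.56, 0.29); distance from the point to it = 10.08 mm. The point is not inside any of the regions above, so it lies outside the cross-section (10.08 mm from the nearest boundary).

outside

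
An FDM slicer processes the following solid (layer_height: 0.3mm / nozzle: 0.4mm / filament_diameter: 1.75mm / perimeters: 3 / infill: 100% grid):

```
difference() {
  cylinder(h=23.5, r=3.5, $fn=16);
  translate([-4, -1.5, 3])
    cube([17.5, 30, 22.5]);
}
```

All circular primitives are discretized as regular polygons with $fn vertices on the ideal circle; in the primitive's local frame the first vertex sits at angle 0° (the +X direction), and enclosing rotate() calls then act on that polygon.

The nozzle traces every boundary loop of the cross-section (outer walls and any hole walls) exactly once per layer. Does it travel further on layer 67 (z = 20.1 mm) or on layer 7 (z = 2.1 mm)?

Layer 67 (z = 20.1): the cylinder: section is a regular 16-gon, circumradius r=3.5 (perimeter = 2·16·3.500·sin(180°/16) = 21.85 mm); the 17.5×30 cube at (-4, -1.5) contributes its full rectangle (perimeter 95.00 mm); After the difference (first − rest): starting from the r=3.5 cylinder, the 17.5×30 cube at (-4, -1.5) partially overlaps it — only the 28.79 mm² overlap (of its 525.00 mm²) is removed, clipping the outline — boundary = 14.06 mm. So its perimeter = 14.06 mm. Layer 7 (z = 2.1): the r=3.5 cylinder contributes a regular 16-gon of circumradius 3.5 (perimeter = 2·16·3.500·sin(180°/16) = 21.85 mm); the cube at (-4, -1.5) does not reach this height (z outside [3, 25.5]); Subtracting the remaining from the first: none of the subtracted shapes is present at this height, so the r=3.5 cylinder is unchanged — boundary = 21.85 mm. So its perimeter = 21.85 mm. Layer 7 is larger (21.85 vs 14.06 mm).

layer 7 (z = 2.1 mm)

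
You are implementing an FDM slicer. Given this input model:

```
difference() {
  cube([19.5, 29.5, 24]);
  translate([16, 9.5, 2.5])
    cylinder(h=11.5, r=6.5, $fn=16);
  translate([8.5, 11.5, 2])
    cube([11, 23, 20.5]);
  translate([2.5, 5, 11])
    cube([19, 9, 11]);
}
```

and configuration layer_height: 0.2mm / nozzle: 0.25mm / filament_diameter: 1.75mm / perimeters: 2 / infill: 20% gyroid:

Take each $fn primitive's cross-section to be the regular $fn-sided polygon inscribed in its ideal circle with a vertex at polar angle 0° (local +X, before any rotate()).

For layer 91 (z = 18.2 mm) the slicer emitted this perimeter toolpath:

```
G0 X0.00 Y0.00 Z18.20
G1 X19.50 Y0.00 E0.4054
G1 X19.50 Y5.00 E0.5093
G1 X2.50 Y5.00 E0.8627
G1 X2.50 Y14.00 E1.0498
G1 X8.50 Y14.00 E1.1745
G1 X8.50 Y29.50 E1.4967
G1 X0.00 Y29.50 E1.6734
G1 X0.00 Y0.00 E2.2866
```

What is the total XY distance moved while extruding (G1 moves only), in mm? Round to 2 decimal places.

Sum the Euclidean lengths of each G1 segment: total = 110.00 mm.

110.00 mm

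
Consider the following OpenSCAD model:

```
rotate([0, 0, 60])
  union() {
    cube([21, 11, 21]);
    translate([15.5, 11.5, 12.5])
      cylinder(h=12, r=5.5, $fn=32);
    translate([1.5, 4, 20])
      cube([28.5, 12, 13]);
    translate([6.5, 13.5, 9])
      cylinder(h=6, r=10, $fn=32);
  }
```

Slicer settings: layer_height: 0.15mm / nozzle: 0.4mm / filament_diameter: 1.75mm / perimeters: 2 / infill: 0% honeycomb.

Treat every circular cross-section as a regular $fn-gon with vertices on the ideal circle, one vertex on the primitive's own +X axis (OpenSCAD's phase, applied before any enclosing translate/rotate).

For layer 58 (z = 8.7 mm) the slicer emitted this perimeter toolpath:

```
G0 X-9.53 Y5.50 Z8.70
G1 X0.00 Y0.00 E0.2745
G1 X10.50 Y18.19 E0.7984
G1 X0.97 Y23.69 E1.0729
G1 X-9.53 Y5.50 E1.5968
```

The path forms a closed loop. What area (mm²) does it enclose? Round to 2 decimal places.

231.10 mm²

Apply the shoelace formula to the sequence of (X, Y) vertices; enclosed area = 231.10 mm².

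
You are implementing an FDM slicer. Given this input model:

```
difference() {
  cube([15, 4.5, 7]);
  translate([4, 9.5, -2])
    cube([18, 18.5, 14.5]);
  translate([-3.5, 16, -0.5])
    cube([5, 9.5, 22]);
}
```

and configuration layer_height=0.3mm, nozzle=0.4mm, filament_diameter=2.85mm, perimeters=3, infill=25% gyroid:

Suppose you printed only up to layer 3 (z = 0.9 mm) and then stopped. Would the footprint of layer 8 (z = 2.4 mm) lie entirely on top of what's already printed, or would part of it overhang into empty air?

Compare the two slices. At z = 0.9: the cube (footprint 15×4.5) is included at this height (area 67.50 mm²); the cube at (4, 9.5) is present — its section is the full 18×18.5 rectangle (area 333.00 mm²); the cube at (-3.5, 16) (footprint 5×9.5) is included at this height (area 47.50 mm²); Subtracting the remaining from the first: starting from the 15×4.5 cube (67.50 mm²), the 18×18.5 cube at (4, 9.5) misses the remaining region (no effect); the 5×9.5 cube at (-3.5, 16) misses the remaining region (no effect) — area = 67.50 mm². At z = 2.4: the cube (footprint 15×4.5) is included at this height (area 67.50 mm²); the cube at (4, 9.5) is present — its section is the full 18×18.5 rectangle (area 333.00 mm²); the cube at (-3.5, 16) (footprint 5×9.5) is included at this height (area 47.50 mm²); After the difference (first − rest): starting from the 15×4.5 cube (67.50 mm²), the 18×18.5 cube at (4, 9.5) misses the remaining region (no effect); the 5×9.5 cube at (-3.5, 16) misses the remaining region (no effect) — area = 67.50 mm². Checking containment: the cross-section at z = 2.4 is a subset of the cross-section at z = 0.9.

entirely on top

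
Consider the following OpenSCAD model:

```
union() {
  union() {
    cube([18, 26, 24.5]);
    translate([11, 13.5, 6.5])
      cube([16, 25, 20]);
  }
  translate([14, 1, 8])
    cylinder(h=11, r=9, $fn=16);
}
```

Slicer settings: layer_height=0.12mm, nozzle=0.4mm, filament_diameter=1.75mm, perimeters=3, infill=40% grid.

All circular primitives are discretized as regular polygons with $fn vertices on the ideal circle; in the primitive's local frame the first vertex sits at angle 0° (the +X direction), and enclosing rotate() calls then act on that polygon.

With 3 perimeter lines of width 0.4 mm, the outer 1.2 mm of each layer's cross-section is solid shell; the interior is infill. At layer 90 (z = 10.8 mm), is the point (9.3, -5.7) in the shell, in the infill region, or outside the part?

At z = 10.8 mm: the 18×26 cube contributes its full rectangle; the cube at (11, 13.5) (footprint 16×25) is included at this height; Combining (union): the regions partially overlap (shared area 87.50 mm²), so overlapping operands fuse into one piece — 1 connected region; the r=9 cylinder at (14, 1) gives a regular 16-gon of circumradius 9 (constant along its height); Taking the union: the regions partially overlap (shared area 109.23 mm²), so overlapping operands fuse into one piece — 1 connected region. Overall, the cross-section is a single solid region. The nearest boundary edge runs (10.56, -7.31)→(7.64, -5.36); distance from the point to it = 0.65 mm. The point is inside the cross-section, 0.65 mm from the nearest boundary — within the 1.2 mm shell band (3 × 0.4).

shell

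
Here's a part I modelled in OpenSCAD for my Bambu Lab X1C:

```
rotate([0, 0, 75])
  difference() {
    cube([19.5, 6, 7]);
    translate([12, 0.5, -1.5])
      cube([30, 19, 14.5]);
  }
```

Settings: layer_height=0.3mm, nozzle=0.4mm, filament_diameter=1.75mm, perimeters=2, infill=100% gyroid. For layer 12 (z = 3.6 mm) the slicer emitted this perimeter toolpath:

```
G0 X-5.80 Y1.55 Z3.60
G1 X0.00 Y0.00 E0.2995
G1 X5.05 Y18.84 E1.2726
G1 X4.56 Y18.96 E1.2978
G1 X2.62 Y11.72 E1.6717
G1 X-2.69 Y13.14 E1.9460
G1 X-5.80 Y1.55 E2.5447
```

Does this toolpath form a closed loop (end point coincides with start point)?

Start point (G0): (-5.80, 1.55). End point (last G1): the path returns to the start — closed.

yes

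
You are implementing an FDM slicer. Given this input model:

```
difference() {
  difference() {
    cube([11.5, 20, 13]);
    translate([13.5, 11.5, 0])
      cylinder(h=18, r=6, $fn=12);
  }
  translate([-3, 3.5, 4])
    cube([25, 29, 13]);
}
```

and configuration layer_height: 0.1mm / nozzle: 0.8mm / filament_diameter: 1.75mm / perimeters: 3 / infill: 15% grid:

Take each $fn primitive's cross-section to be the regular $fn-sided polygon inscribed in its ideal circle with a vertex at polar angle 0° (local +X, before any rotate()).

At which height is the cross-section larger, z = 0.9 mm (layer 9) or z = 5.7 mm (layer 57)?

Layer 9 (z = 0.9): the cube is present — its section is the full 11.5×20 rectangle (area 230.00 mm²); the r=6 cylinder at (13.5, 11.5) gives a regular 12-gon of circumradius 6 (constant along its height) (area = (12/2)·6.000²·sin(360°/12) = 108.00 mm²); Taking the first minus the rest: starting from the 11.5×20 cube (230.00 mm²), the r=6 cylinder at (13.5, 11.5) partially overlaps it — only the 31.07 mm² overlap (of its 108.00 mm²) is removed, clipping the outline — area = 198.93 mm²; the cube at (-3, 3.5) does not reach this height (z outside [4, 17]); After the difference (first − rest): none of the subtracted shapes is present at this height, so the result so far is unchanged — area = 198.93 mm². So its area = 198.93 mm². Layer 57 (z = 5.7): the cube is present — its section is the full 11.5×20 rectangle (area 230.00 mm²); the cylinder at (13.5, 11.5): section is a regular 12-gon, circumradius r=6 (area = (12/2)·6.000²·sin(360°/12) = 108.00 mm²); After the difference (first − rest): starting from the 11.5×20 cube (230.00 mm²), the r=6 cylinder at (13.5, 11.5) partially overlaps it — only the 31.07 mm² overlap (of its 108.00 mm²) is removed, clipping the outline — area = 198.93 mm²; the cube at (-3, 3.5) is present — its section is the full 25×29 rectangle (area 725.00 mm²); Taking the first minus the rest: starting from the result so far (198.93 mm²), the 25×29 cube at (-3, 3.5) partially overlaps it — only the 158.68 mm² overlap (of its 725.00 mm²) is removed, clipping the outline — area = 40.25 mm². So its area = 40.25 mm². Layer 9 is larger (198.93 vs 40.25 mm²).

layer 9 (z = 0.9 mm)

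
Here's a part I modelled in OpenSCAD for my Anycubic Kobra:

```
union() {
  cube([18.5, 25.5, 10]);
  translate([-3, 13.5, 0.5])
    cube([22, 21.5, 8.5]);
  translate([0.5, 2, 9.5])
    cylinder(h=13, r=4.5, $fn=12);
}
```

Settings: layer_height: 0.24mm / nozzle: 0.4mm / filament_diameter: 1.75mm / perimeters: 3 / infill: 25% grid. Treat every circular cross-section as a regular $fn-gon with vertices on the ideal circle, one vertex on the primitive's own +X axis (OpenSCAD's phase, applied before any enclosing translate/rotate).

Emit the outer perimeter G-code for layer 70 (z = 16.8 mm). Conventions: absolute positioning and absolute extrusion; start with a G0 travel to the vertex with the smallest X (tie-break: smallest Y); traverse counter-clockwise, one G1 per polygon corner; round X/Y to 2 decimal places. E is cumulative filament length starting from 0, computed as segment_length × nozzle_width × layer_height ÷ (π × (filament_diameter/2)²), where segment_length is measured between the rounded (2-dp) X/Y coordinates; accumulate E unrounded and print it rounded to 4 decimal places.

G0 X-4.00 Y2.00 Z16.80
G1 X-3.40 Y-0.25 E0.0929
G1 X-1.75 Y-1.90 E0.1861
G1 X0.50 Y-2.50 E0.2790
G1 X2.75 Y-1.90 E0.3720
G1 X4.40 Y-0.25 E0.4651
G1 X5.00 Y2.00 E0.5580
G1 X4.40 Y4.25 E0.6510
G1 X2.75 Y5.90 E0.7441
G1 X0.50 Y6.50 E0.8370
G1 X-1.75 Y5.90 E0.9300
G1 X-3.40 Y4.25 E1.0231
G1 X-4.00 Y2.00 E1.1161

At z = 16.8 mm: the cube is not intersected at this z (z outside [0, 10]); the cube at (-3, 13.5) is absent (z outside [0.5, 9]); the cylinder at (0.5, 2): section is a regular 12-gon, circumradius r=4.5; Combining (union): only the r=4.5 cylinder at (0.5, 2) is present, so the union is just that shape — 1 connected region. The outline is a single polygon with 12 vertices. Extrusion per mm of travel: 0.4 × 0.24 / (π × 0.875²) = 0.039912. Accumulating E over each segment gives final E = 1.1161.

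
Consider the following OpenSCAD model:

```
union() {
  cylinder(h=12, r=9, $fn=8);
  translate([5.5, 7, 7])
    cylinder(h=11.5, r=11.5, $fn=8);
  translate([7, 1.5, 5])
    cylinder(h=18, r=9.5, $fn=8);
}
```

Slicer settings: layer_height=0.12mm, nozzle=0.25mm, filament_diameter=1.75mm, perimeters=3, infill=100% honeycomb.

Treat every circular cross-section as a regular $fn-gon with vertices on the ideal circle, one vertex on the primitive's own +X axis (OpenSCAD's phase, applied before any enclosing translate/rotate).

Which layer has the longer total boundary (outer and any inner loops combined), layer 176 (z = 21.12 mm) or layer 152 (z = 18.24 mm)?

Layer 176 (z = 21.12): the cylinder is absent (z outside [0, 12]); the cylinder at (5.5, 7) is not intersected at this z (z outside [7, 18.5]); the cylinder at (7, 1.5): section is a regular 8-gon, circumradius r=9.5 (perimeter = 2·8·9.500·sin(180°/8) = 58.17 mm); Combining (union): only the r=9.5 cylinder at (7, 1.5) is present, so the union is just that shape — boundary = 58.17 mm. So its perimeter = 58.17 mm. Layer 152 (z = 18.24): the cylinder is not intersected at this z (z outside [0, 12]); the r=11.5 cylinder at (5.5, 7) gives a regular 8-gon of circumradius 11.5 (constant along its height) (perimeter = 2·8·11.500·sin(180°/8) = 70.41 mm); the r=9.5 cylinder at (7, 1.5) gives a regular 8-gon of circumradius 9.5 (constant along its height) (perimeter = 2·8·9.500·sin(180°/8) = 58.17 mm); Taking the union: the regions partially overlap (shared area 195.20 mm²), so the edge portions inside another operand are dropped and the merged outline is re-measured after clipping — boundary = 77.13 mm. So its perimeter = 77.13 mm. Layer 152 is larger (77.13 vs 58.17 mm).

layer 152 (z = 18.24 mm)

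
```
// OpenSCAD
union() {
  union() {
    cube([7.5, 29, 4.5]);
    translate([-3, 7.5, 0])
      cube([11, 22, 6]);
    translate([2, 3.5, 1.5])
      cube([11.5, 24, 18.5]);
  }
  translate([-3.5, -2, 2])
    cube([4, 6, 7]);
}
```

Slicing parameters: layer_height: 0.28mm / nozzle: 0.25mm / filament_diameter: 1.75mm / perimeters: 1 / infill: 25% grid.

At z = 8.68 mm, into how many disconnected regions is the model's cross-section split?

2

At z = 8.68 mm: the cube is absent (z outside [0, 4.5]); the cube at (-3, 7.5) is not intersected at this z (z outside [0, 6]); the 11.5×24 cube at (2, 3.5) contributes its full rectangle; Combining (union): only the 11.5×24 cube at (2, 3.5) is present, so the union is just that shape — 1 connected region; the cube at (-3.5, -2) (footprint 4×6) is included at this height; Merging all regions: the 2 present regions are separate (no shared area or edge), so areas and boundary lengths simply add and each stays a separate island — 2 connected regions. The result has 2 disconnected regions.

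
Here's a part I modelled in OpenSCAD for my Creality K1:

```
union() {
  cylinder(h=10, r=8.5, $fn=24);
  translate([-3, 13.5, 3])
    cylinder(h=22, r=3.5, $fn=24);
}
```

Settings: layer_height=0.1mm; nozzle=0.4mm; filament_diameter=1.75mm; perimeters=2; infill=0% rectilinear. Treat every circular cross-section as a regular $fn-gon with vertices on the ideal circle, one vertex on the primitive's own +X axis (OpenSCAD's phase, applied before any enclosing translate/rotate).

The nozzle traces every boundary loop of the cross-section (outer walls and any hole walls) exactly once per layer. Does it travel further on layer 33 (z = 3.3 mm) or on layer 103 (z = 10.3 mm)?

layer 33 (z = 3.3 mm)

Layer 33 (z = 3.3): the r=8.5 cylinder contributes a regular 24-gon of circumradius 8.5 (perimeter = 2·24·8.500·sin(180°/24) = 53.25 mm); the r=3.5 cylinder at (-3, 13.5) contributes a regular 24-gon of circumradius 3.5 (perimeter = 2·24·3.500·sin(180°/24) = 21.93 mm); Merging all regions: the 2 present regions are separate (no shared area or edge), so areas and boundary lengths simply add and each stays a separate island — boundary = 75.18 mm. So its perimeter = 75.18 mm. Layer 103 (z = 10.3): the cylinder does not reach this height (z outside [0, 10]); the r=3.5 cylinder at (-3, 13.5) contributes a regular 24-gon of circumradius 3.5 (perimeter = 2·24·3.500·sin(180°/24) = 21.93 mm); Merging all regions: only the r=3.5 cylinder at (-3, 13.5) is present, so the union is just that shape — boundary = 21.93 mm. So its perimeter = 21.93 mm. Layer 33 is larger (75.18 vs 21.93 mm).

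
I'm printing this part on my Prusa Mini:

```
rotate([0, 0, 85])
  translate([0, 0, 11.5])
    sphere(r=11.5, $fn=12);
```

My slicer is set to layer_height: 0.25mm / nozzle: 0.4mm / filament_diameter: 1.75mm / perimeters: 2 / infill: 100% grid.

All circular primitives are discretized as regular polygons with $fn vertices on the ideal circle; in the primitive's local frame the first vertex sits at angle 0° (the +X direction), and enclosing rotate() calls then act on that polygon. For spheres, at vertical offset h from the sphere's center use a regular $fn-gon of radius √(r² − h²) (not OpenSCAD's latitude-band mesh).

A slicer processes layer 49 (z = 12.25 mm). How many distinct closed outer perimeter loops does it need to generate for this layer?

At z = 12.25 mm: the r=11.5 sphere slices to a regular 12-gon of circumradius 11.476 (√(r²−h²) with h=0.75 from center); (whole slice rotated 85° about Z — lengths, areas and connectivity unchanged). The result has 1 disconnected region.

1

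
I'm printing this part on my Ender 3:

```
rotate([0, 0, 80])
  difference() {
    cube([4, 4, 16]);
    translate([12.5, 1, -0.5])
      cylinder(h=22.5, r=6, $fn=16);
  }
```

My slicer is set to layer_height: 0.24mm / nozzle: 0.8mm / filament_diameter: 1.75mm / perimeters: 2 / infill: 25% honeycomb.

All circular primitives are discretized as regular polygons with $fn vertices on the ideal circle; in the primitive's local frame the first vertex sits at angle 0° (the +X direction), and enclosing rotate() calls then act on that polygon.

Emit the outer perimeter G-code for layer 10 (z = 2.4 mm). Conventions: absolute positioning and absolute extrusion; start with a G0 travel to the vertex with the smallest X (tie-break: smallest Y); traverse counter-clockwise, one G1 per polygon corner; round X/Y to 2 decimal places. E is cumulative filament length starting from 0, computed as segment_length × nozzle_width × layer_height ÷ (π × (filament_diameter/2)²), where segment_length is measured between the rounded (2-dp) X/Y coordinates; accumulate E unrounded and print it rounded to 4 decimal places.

G0 X-3.94 Y0.69 Z2.40
G1 X0.00 Y0.00 E0.3193
G1 X0.69 Y3.94 E0.6386
G1 X-3.24 Y4.63 E0.9571
G1 X-3.94 Y0.69 E1.2765

At z = 2.4 mm: the cube is present — its section is the full 4×4 rectangle; the r=6 cylinder at (12.5, 1) gives a regular 16-gon of circumradius 6 (constant along its height); Subtracting the remaining from the first: starting from the 4×4 cube, the r=6 cylinder at (12.5, 1) misses the remaining region (no effect) — 1 connected region; (rotated 80° about Z; rotation is an isometry so areas/perimeters/island counts are preserved). The outline is a single polygon with 4 vertices. Extrusion per mm of travel: 0.8 × 0.24 / (π × 0.875²) = 0.079824. Accumulating E over each segment gives final E = 1.2765.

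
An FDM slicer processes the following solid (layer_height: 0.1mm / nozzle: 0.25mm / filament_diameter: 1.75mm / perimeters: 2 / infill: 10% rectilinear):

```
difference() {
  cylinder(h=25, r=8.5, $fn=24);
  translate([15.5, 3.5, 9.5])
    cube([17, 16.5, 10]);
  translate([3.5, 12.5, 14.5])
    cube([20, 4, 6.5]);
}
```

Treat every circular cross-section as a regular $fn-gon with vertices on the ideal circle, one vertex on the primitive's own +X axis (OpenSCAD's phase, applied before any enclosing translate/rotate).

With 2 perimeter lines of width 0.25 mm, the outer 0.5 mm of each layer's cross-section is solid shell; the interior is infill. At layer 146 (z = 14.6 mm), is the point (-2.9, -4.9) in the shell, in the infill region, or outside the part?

At z = 14.6 mm: the cylinder: section is a regular 24-gon, circumradius r=8.5; the cube at (15.5, 3.5) (footprint 17×16.5) is included at this height; the 20×4 cube at (3.5, 12.5) contributes its full rectangle; Subtracting the remaining from the first: starting from the r=8.5 cylinder, the 17×16.5 cube at (15.5, 3.5) misses the remaining region (no effect); the 20×4 cube at (3.5, 12.5) misses the remaining region (no effect) — 1 connected region. Overall, the cross-section is a single solid region. The nearest boundary edge runs (-4.25, -7.36)→(-6.01, -6.01); distance from the point to it = 2.77 mm. The point is inside the cross-section and 2.77 mm from the nearest boundary — more than the 0.5 mm shell width (2 × 0.25), so it's in the infill interior.

infill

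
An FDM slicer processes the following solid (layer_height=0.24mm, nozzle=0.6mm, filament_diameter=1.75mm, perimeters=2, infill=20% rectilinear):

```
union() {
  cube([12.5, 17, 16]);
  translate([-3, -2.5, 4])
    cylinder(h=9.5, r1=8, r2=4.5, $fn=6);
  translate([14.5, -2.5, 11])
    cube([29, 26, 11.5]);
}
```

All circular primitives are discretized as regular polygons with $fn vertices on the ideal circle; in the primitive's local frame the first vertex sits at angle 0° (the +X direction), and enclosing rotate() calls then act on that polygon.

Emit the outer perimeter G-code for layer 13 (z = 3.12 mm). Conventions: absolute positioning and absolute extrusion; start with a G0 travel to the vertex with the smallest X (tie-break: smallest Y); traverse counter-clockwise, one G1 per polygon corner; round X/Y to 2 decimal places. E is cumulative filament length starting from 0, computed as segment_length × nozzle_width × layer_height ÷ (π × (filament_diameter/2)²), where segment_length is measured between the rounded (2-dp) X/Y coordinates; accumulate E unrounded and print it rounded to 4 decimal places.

At z = 3.12 mm: the 12.5×17 cube contributes its full rectangle; the cone at (-3, -2.5) is absent (z outside [4, 13.5]); the cube at (14.5, -2.5) is not intersected at this z (z outside [11, 22.5]); Taking the union: only the 12.5×17 cube is present, so the union is just that shape — 1 connected region. The outline is a single polygon with 4 vertices. Extrusion per mm of travel: 0.6 × 0.24 / (π × 0.875²) = 0.059868. Accumulating E over each segment gives final E = 3.5322.

G0 X0.00 Y0.00 Z3.12
G1 X12.50 Y0.00 E0.7484
G1 X12.50 Y17.00 E1.7661
G1 X0.00 Y17.00 E2.5145
G1 X0.00 Y0.00 E3.5322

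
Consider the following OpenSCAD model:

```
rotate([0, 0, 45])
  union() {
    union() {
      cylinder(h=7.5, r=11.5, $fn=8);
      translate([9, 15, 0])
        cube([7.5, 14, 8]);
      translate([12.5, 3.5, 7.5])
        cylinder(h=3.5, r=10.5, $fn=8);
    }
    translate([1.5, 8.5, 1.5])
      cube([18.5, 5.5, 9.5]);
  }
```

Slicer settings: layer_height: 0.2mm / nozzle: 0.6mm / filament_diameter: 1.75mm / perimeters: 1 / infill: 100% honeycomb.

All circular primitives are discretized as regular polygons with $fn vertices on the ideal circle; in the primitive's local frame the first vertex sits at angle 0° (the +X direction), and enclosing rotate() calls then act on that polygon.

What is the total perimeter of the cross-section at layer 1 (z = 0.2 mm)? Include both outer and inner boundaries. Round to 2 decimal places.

At z = 0.2 mm: the r=11.5 cylinder gives a regular 8-gon of circumradius 11.5 (constant along its height) (perimeter = 2·8·11.500·sin(180°/8) = 70.41 mm); the 7.5×14 cube at (9, 15) contributes its full rectangle (perimeter 43.00 mm); the cylinder at (12.5, 3.5) is absent (z outside [7.5, 11]); Combining (union): the 2 present regions are separate (no shared area or edge), so areas and boundary lengths simply add and each stays a separate island — boundary = 113.41 mm; the cube at (1.5, 8.5) does not reach this height (z outside [1.5, 11]); Combining (union): only the result so far is present, so the union is just that shape — boundary = 113.41 mm; (whole slice rotated 45° about Z — lengths, areas and connectivity unchanged). Overall, the cross-section has 2 separate islands. Total boundary length (outer) = 113.41 mm.

113.41 mm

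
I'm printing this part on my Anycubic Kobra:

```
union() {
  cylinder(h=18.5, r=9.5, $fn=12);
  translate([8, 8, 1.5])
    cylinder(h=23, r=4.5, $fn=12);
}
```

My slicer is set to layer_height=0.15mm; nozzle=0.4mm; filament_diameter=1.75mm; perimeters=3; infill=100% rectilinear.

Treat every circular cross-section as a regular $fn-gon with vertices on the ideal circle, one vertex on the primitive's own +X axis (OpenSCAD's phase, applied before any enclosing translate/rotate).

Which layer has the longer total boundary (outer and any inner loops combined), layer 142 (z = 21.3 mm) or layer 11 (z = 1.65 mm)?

layer 11 (z = 1.65 mm)

Layer 142 (z = 21.3): the cylinder is absent (z outside [0, 18.5]); the r=4.5 cylinder at (8, 8) gives a regular 12-gon of circumradius 4.5 (constant along its height) (perimeter = 2·12·4.500·sin(180°/12) = 27.95 mm); Merging all regions: only the r=4.5 cylinder at (8, 8) is present, so the union is just that shape — boundary = 27.95 mm. So its perimeter = 27.95 mm. Layer 11 (z = 1.65): the cylinder: section is a regular 12-gon, circumradius r=9.5 (perimeter = 2·12·9.500·sin(180°/12) = 59.01 mm); the r=4.5 cylinder at (8, 8) contributes a regular 12-gon of circumradius 4.5 (perimeter = 2·12·4.500·sin(180°/12) = 27.95 mm); Combining (union): the regions partially overlap (shared area 11.58 mm²), so the edge portions inside another operand are dropped and the merged outline is re-measured after clipping — boundary = 71.67 mm. So its perimeter = 71.67 mm. Layer 11 is larger (71.67 vs 27.95 mm).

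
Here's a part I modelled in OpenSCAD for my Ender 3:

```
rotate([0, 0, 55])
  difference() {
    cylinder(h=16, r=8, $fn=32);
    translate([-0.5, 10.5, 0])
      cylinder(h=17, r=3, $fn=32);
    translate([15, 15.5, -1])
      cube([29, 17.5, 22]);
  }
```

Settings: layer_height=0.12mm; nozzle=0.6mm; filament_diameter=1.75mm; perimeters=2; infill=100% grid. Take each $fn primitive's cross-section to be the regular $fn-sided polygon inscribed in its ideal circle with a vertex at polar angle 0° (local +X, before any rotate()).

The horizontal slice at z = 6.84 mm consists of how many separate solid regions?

At z = 6.84 mm: the r=8 cylinder contributes a regular 32-gon of circumradius 8; the cylinder at (-0.5, 10.5): section is a regular 32-gon, circumradius r=3; the cube at (15, 15.5) (footprint 29×17.5) is included at this height; Subtracting the remaining from the first: starting from the r=8 cylinder, the r=3 cylinder at (-0.5, 10.5) partially overlaps it — only the 0.84 mm² overlap (of its 28.09 mm²) is removed, clipping the outline; the 29×17.5 cube at (15, 15.5) misses the remaining region (no effect) — 1 connected region; (whole slice rotated 55° about Z — lengths, areas and connectivity unchanged). The result has 1 disconnected region.

1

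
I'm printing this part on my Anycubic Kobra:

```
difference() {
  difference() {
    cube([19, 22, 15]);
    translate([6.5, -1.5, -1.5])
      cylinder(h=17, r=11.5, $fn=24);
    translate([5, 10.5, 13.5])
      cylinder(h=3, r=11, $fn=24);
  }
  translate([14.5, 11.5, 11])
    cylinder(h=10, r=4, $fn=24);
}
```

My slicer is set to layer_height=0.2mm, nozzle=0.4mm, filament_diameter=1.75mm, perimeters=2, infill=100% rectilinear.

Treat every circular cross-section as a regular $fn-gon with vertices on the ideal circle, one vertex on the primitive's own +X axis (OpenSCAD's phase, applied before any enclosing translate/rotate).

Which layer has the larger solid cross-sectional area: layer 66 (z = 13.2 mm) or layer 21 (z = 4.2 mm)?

layer 21 (z = 4.2 mm)

Layer 66 (z = 13.2): the cube is present — its section is the full 19×22 rectangle (area 418.00 mm²); the cylinder at (6.5, -1.5): section is a regular 24-gon, circumradius r=11.5 (area = (24/2)·11.500²·sin(360°/24) = 410.75 mm²); the cylinder at (5, 10.5) is not intersected at this z (z outside [13.5, 16.5]); After the difference (first − rest): starting from the 19×22 cube (418.00 mm²), the r=11.5 cylinder at (6.5, -1.5) partially overlaps it — only the 145.95 mm² overlap (of its 410.75 mm²) is removed, clipping the outline — area = 272.05 mm²; the cylinder at (14.5, 11.5): section is a regular 24-gon, circumradius r=4 (area = (24/2)·4.000²·sin(360°/24) = 49.69 mm²); Taking the first minus the rest: starting from that combined region (272.05 mm²), the r=4 cylinder at (14.5, 11.5) partially overlaps it — only the 49.48 mm² overlap (of its 49.69 mm²) is removed, clipping the outline — area = 222.57 mm². So its area = 222.57 mm². Layer 21 (z = 4.2): the cube is present — its section is the full 19×22 rectangle (area 418.00 mm²); the r=11.5 cylinder at (6.5, -1.5) contributes a regular 24-gon of circumradius 11.5 (area = (24/2)·11.500²·sin(360°/24) = 410.75 mm²); the cylinder at (5, 10.5) is absent (z outside [13.5, 16.5]); Subtracting the remaining from the first: starting from the 19×22 cube (418.00 mm²), the r=11.5 cylinder at (6.5, -1.5) partially overlaps it — only the 145.95 mm² overlap (of its 410.75 mm²) is removed, clipping the outline — area = 272.05 mm²; the cylinder at (14.5, 11.5) is absent (z outside [11, 21]); Subtracting the remaining from the first: none of the subtracted shapes is present at this height, so the result so far is unchanged — area = 272.05 mm². So its area = 272.05 mm². Layer 21 is larger (272.05 vs 222.57 mm²).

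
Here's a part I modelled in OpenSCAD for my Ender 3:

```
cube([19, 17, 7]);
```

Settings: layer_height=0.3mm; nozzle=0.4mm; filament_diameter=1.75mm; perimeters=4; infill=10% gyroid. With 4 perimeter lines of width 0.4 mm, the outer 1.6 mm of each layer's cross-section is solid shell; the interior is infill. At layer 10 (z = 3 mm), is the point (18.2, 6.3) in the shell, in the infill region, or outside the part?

At z = 3 mm: the cube is present — its section is the full 19×17 rectangle. Overall, the cross-section is a single solid region. The nearest boundary edge runs (19.00, 0.00)→(19.00, 17.00); distance from the point to it = 0.80 mm. The point is inside the cross-section, 0.80 mm from the nearest boundary — within the 1.6 mm shell band (4 × 0.4).

shell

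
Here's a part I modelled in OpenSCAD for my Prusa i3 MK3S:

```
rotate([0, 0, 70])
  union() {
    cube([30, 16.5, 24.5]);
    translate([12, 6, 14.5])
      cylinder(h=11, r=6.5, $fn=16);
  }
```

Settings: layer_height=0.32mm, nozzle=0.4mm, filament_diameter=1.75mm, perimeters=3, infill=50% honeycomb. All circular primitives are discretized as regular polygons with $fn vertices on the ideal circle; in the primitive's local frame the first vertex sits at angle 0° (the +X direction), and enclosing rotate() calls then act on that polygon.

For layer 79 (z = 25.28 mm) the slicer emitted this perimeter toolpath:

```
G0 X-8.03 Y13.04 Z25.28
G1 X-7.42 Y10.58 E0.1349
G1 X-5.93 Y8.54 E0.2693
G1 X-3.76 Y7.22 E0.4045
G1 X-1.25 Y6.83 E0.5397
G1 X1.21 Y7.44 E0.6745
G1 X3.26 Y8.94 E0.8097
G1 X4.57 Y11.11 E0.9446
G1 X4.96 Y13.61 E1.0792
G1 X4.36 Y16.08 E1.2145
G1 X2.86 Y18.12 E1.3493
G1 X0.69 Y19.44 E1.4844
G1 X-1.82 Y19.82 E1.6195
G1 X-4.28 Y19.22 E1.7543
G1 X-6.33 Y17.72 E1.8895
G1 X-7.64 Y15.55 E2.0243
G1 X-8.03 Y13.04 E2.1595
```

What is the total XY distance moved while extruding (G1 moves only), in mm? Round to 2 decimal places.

Sum the Euclidean lengths of each G1 segment: total = 40.58 mm.

40.58 mm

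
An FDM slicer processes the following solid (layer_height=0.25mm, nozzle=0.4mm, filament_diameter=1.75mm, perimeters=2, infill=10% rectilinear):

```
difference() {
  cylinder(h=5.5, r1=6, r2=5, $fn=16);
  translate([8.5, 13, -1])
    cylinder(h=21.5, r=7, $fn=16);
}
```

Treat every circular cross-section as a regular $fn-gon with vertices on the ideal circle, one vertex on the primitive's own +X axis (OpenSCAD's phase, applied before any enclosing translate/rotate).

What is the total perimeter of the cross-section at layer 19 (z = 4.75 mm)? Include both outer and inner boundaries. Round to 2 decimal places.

At z = 4.75 mm: the cone: at t=0.864 of its height the radius interpolates to r₁+(r₂−r₁)t = 5.136, giving a regular 16-gon of that circumradius (perimeter = 2·16·5.136·sin(180°/16) = 32.07 mm); the r=7 cylinder at (8.5, 13) contributes a regular 16-gon of circumradius 7 (perimeter = 2·16·7.000·sin(180°/16) = 43.70 mm); Subtracting the remaining from the first: starting from the cone, the r=7 cylinder at (8.5, 13) misses the remaining region (no effect) — boundary = 32.07 mm. Overall, the cross-section is a single solid region. Total boundary length (outer) = 32.07 mm.

32.07 mm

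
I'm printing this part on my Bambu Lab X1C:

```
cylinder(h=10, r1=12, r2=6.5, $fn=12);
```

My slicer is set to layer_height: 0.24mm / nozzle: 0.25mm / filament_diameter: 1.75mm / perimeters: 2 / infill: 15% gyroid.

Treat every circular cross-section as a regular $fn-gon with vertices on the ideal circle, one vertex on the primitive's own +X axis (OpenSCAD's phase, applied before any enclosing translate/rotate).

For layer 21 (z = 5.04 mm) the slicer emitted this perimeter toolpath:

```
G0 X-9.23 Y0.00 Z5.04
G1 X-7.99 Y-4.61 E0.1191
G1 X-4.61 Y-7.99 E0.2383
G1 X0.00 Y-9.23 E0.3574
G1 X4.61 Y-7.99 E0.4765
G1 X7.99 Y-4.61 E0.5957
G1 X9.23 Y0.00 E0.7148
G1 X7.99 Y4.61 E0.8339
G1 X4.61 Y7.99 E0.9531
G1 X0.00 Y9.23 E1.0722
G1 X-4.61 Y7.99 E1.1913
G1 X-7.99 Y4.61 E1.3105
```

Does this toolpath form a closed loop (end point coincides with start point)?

no

Start point (G0): (-9.23, 0.00). End point (last G1): the path does not return to the start — open.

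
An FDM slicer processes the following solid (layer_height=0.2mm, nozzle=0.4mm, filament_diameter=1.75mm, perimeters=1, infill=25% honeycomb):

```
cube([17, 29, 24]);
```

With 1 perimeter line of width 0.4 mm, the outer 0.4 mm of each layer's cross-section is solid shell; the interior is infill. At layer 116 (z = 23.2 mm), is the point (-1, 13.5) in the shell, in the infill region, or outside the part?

At z = 23.2 mm: the cube (footprint 17×29) is included at this height. Overall, the cross-section is a single solid region. The nearest boundary edge runs (0.00, 29.00)→(0.00, 0.00); distance from the point to it = 1.00 mm. The point is not inside any of the regions above, so it lies outside the cross-section (1.00 mm from the nearest boundary).

outside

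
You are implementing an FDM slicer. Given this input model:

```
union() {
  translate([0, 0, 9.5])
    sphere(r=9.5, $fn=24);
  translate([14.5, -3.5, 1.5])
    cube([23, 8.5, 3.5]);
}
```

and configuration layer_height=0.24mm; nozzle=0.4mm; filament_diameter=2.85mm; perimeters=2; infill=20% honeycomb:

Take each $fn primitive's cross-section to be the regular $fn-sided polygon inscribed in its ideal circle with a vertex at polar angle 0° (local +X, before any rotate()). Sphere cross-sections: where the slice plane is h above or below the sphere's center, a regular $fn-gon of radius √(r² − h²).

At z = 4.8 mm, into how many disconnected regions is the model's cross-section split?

At z = 4.8 mm: the sphere: section is a regular 24-gon, circumradius = √(r²−h²) = √(9.5²−4.7²) = 8.256; the 23×8.5 cube at (14.5, -3.5) contributes its full rectangle; Merging all regions: the 2 present regions are separate (no shared area or edge), so areas and boundary lengths simply add and each stays a separate island — 2 connected regions. The result has 2 disconnected regions.

2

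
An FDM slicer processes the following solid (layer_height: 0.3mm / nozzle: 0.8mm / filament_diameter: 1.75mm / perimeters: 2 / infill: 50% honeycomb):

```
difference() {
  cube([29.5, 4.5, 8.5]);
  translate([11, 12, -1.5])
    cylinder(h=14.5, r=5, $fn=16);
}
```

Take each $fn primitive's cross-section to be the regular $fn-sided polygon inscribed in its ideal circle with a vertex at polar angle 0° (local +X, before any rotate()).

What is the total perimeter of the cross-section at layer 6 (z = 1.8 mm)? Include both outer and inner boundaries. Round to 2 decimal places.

68.00 mm

At z = 1.8 mm: the cube is present — its section is the full 29.5×4.5 rectangle (perimeter 68.00 mm); the r=5 cylinder at (11, 12) contributes a regular 16-gon of circumradius 5 (perimeter = 2·16·5.000·sin(180°/16) = 31.21 mm); Subtracting the remaining from the first: starting from the 29.5×4.5 cube, the r=5 cylinder at (11, 12) misses the remaining region (no effect) — boundary = 68.00 mm. Overall, the cross-section is a single solid region. Total boundary length (outer) = 68.00 mm.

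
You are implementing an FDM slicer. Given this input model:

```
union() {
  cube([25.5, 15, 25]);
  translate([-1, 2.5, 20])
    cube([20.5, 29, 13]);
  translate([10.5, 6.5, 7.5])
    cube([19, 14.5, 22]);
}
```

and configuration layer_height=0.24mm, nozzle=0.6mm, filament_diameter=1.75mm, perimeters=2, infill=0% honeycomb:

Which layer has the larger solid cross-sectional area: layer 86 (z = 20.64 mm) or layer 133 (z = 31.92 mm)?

Layer 86 (z = 20.64): the 25.5×15 cube contributes its full rectangle (area 382.50 mm²); the 20.5×29 cube at (-1, 2.5) contributes its full rectangle (area 594.50 mm²); the 19×14.5 cube at (10.5, 6.5) contributes its full rectangle (area 275.50 mm²); Taking the union: the regions partially overlap — summed areas 1252.50 mm² minus the doubly-counted overlap 425.25 mm² gives 827.25 mm² — area = 827.25 mm². So its area = 827.25 mm². Layer 133 (z = 31.92): the cube is absent (z outside [0, 25]); the cube at (-1, 2.5) (footprint 20.5×29) is included at this height (area 594.50 mm²); the cube at (10.5, 6.5) is absent (z outside [7.5, 29.5]); Taking the union: only the 20.5×29 cube at (-1, 2.5) is present, so the union is just that shape — area = 594.50 mm². So its area = 594.50 mm². Layer 86 is larger (827.25 vs 594.50 mm²).

layer 86 (z = 20.64 mm)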